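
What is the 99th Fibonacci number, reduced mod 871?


F(k) mod 871 for k=1..99:
1, 1, 2, 3, 5, 8, 13, 21, 34, 55, 89, 144, 233, 377, 610, 116, 726, 842, 697, 668, 494, 291, 785, 205, 119, 324, 443, 767, 339, 235, 574, 809, 512, 450, 91, 541, 632, 302, 63, 365, 428, 793, 350, 272, 622, 23, 645, 668, 442, 239, 681, 49, 730, 779, 638, 546, 313, 859, 301, 289, 590, 8, 598, 606, 333, 68, 401, 469, 870, 468, 467, 64, 531, 595, 255, 850, 234, 213, 447, 660, 236, 25, 261, 286, 547, 833, 509, 471, 109, 580, 689, 398, 216, 614, 830, 573, 532, 234, 766
F(99) mod 871 = 766


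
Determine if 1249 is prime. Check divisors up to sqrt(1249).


Check divisors up to sqrt(1249) = 35.3412
No divisors found.
1249 is prime.

Yes, 1249 is prime


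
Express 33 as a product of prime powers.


33 / 3 = 11
11 / 11 = 1
33 = 3 × 11


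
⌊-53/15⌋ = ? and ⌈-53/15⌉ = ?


-53/15 = -3.5333
floor = -4
ceil = -3

floor = -4, ceil = -3


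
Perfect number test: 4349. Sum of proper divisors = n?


Proper divisors of 4349: 1
Sum = 1 = 1

No, 4349 is not perfect (1 ≠ 4349)


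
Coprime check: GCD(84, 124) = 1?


Euclidean algorithm:
124 = 1 * 84 + 40
84 = 2 * 40 + 4
40 = 10 * 4 + 0
GCD(84, 124) = 4

No, not coprime (GCD = 4)


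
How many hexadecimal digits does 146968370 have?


146968370 in base 16 = 8C28F32
Number of digits = 7

7 digits (base 16)


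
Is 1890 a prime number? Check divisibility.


1890 / 2 = 945 (exact division)
1890 is NOT prime.

No, 1890 is not prime


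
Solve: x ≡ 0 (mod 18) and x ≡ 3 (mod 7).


M = 18*7 = 126
M1 = M/18 = 7, M2 = M/7 = 18
M1^(-1) mod 18 = 13, M2^(-1) mod 7 = 2
x = 0*7*13 + 3*18*2 = 108
108 mod 126 = 108
Check: 108 mod 18 = 0 ✓, 108 mod 7 = 3 ✓

x ≡ 108 (mod 126)


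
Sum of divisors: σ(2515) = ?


Divisors of 2515: 1, 5, 503, 2515
Sum = 1 + 5 + 503 + 2515 = 3024

σ(2515) = 3024


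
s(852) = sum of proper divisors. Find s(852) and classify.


Proper divisors: 1, 2, 3, 4, 6, 12, 71, 142, 213, 284, 426
Sum = 1 + 2 + 3 + 4 + 6 + 12 + 71 + 142 + 213 + 284 + 426 = 1164
1164 > 852 → abundant

s(852) = 1164 (abundant)


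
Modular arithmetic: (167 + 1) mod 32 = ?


167 + 1 = 168
168 mod 32 = 8


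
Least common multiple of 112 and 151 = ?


GCD(112, 151) = 1
LCM = 112*151/1 = 16912/1 = 16912

LCM = 16912


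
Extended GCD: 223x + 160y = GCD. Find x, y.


Tabular extended Euclidean (each row: r = 223*s + 160*t):
r=223, s=1, t=0
r=160, s=0, t=1
q=1: r=63, s=1, t=-1   [223*(1) + 160*(-1) = 63]
q=2: r=34, s=-2, t=3   [223*(-2) + 160*(3) = 34]
q=1: r=29, s=3, t=-4   [223*(3) + 160*(-4) = 29]
q=1: r=5, s=-5, t=7   [223*(-5) + 160*(7) = 5]
q=5: r=4, s=28, t=-39   [223*(28) + 160*(-39) = 4]
q=1: r=1, s=-33, t=46   [223*(-33) + 160*(46) = 1]
q=4: r=0, s=160, t=-223   [223*(160) + 160*(-223) = 0]
GCD = 1; from the row with r=1: x=-33, y=46
Check: 223*(-33) + 160*(46) = -7359 + 7360 = 1

GCD = 1, x = -33, y = 46


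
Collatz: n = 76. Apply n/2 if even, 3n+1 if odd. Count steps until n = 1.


76 → 38 → 19 → 58 → 29 → 88 → 44 → 22 → 11 → 34 → 17 → 52 → 26 → 13 → 40 → 20 → 10 → 5 → 16 → 8 → 4 → 2 → 1
Total steps = 22

22 steps


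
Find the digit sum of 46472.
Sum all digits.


4 + 6 + 4 + 7 + 2 = 23


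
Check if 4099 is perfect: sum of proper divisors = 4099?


Proper divisors of 4099: 1
Sum = 1 = 1

No, 4099 is not perfect (1 ≠ 4099)


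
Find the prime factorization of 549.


549 / 3 = 183
183 / 3 = 61
61 / 61 = 1
549 = 3^2 × 61


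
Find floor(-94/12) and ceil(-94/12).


-94/12 = -7.8333
floor = -8
ceil = -7

floor = -8, ceil = -7


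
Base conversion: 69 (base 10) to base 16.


69 (base 10) = 69 (decimal)
69 (decimal) = 45 (base 16)


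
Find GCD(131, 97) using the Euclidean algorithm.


131 = 1 * 97 + 34
97 = 2 * 34 + 29
34 = 1 * 29 + 5
29 = 5 * 5 + 4
5 = 1 * 4 + 1
4 = 4 * 1 + 0
GCD = 1


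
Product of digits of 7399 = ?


7 × 3 × 9 × 9 = 1701


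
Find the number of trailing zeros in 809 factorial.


floor(809/5) = 161
floor(809/25) = 32
floor(809/125) = 6
floor(809/625) = 1
Total = 200

200 trailing zeros


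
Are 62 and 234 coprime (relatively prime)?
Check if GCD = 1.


Euclidean algorithm:
234 = 3 * 62 + 48
62 = 1 * 48 + 14
48 = 3 * 14 + 6
14 = 2 * 6 + 2
6 = 3 * 2 + 0
GCD(62, 234) = 2

No, not coprime (GCD = 2)


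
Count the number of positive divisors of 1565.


1565 = 5^1 × 313^1
d(1565) = (1+1) × (1+1) = 4

4 divisors


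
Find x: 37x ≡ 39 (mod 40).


GCD(37, 40) = 1, unique solution
a^(-1) mod 40 = 13
x = 13 * 39 mod 40 = 27

x ≡ 27 (mod 40)


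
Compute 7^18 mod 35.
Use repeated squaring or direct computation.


7^1 mod 35 = 7
7^2 mod 35 = 14
7^3 mod 35 = 28
7^4 mod 35 = 21
7^5 mod 35 = 7
7^6 mod 35 = 14
7^7 mod 35 = 28
7^8 mod 35 = 21
7^9 mod 35 = 7
7^10 mod 35 = 14
7^11 mod 35 = 28
7^12 mod 35 = 21
7^13 mod 35 = 7
7^14 mod 35 = 14
7^15 mod 35 = 28
7^16 mod 35 = 21
7^17 mod 35 = 7
7^18 mod 35 = 14


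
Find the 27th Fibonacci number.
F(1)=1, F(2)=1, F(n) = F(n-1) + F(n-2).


Sequence: 1, 1, 2, 3, 5, 8, 13, 21, 34, 55, 89, 144, 233, 377, 610, 987, 1597, 2584, 4181, 6765, 10946, 17711, 28657, 46368, 75025, 121393, 196418
F(27) = 196418


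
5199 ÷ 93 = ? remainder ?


5199 = 93 * 55 + 84
Check: 5115 + 84 = 5199

q = 55, r = 84


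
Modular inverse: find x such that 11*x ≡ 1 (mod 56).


Use the extended Euclidean algorithm on (56, 11); each row r = 56*s + 11*t:
r=56, s=1, t=0
r=11, s=0, t=1
q=5: r=1, s=1, t=-5   [56*(1) + 11*(-5) = 1]
q=11: r=0, s=-11, t=56   [56*(-11) + 11*(56) = 0]
GCD = 1 with t = -5, so 11*(-5) ≡ 1 (mod 56)
Inverse = -5 mod 56 = 51
Check: 11 * 51 = 561 ≡ 1 (mod 56)

11^(-1) ≡ 51 (mod 56)


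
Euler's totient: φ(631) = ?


631 = 631
Prime factors: 631
φ(631) = 631 × (1-1/631)
= 631 × 630/631 = 630

φ(631) = 630


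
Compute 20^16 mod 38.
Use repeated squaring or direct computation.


20^1 mod 38 = 20
20^2 mod 38 = 20
20^3 mod 38 = 20
20^4 mod 38 = 20
20^5 mod 38 = 20
20^6 mod 38 = 20
20^7 mod 38 = 20
20^8 mod 38 = 20
20^9 mod 38 = 20
20^10 mod 38 = 20
20^11 mod 38 = 20
20^12 mod 38 = 20
20^13 mod 38 = 20
20^14 mod 38 = 20
20^15 mod 38 = 20
20^16 mod 38 = 20


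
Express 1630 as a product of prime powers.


1630 / 2 = 815
815 / 5 = 163
163 / 163 = 1
1630 = 2 × 5 × 163


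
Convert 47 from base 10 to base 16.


47 (base 10) = 47 (decimal)
47 (decimal) = 2F (base 16)


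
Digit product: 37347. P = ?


3 × 7 × 3 × 4 × 7 = 1764


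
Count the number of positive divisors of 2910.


2910 = 2^1 × 3^1 × 5^1 × 97^1
d(2910) = (1+1) × (1+1) × (1+1) × (1+1) = 16

16 divisors


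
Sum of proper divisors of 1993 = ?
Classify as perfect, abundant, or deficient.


Proper divisors: 1
Sum = 1 = 1
1 < 1993 → deficient

s(1993) = 1 (deficient)


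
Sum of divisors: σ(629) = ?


Divisors of 629: 1, 17, 37, 629
Sum = 1 + 17 + 37 + 629 = 684

σ(629) = 684


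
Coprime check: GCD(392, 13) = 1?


Euclidean algorithm:
392 = 30 * 13 + 2
13 = 6 * 2 + 1
2 = 2 * 1 + 0
GCD(392, 13) = 1

Yes, coprime (GCD = 1)


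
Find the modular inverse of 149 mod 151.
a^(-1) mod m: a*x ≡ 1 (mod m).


Use the extended Euclidean algorithm on (151, 149); each row r = 151*s + 149*t:
r=151, s=1, t=0
r=149, s=0, t=1
q=1: r=2, s=1, t=-1   [151*(1) + 149*(-1) = 2]
q=74: r=1, s=-74, t=75   [151*(-74) + 149*(75) = 1]
q=2: r=0, s=149, t=-151   [151*(149) + 149*(-151) = 0]
GCD = 1 with t = 75, so 149*(75) ≡ 1 (mod 151)
Inverse = 75 mod 151 = 75
Check: 149 * 75 = 11175 ≡ 1 (mod 151)

149^(-1) ≡ 75 (mod 151)


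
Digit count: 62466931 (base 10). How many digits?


62466931 has 8 digits in base 10
floor(log10(62466931)) + 1 = floor(7.7957) + 1 = 8

8 digits (base 10)


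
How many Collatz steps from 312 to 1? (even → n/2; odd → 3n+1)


312 → 156 → 78 → 39 → 118 → 59 → 178 → 89 → 268 → 134 → 67 → 202 → 101 → 304 → 152 → 76 → 38 → 19 → 58 → 29 → 88 → 44 → 22 → 11 → 34 → 17 → 52 → 26 → 13 → 40 → 20 → 10 → 5 → 16 → 8 → 4 → 2 → 1
Total steps = 37

37 steps


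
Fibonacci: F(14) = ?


Sequence: 1, 1, 2, 3, 5, 8, 13, 21, 34, 55, 89, 144, 233, 377
F(14) = 377


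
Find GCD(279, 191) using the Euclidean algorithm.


279 = 1 * 191 + 88
191 = 2 * 88 + 15
88 = 5 * 15 + 13
15 = 1 * 13 + 2
13 = 6 * 2 + 1
2 = 2 * 1 + 0
GCD = 1


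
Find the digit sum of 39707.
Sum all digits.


3 + 9 + 7 + 0 + 7 = 26


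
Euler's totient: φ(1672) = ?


1672 = 2^3 × 11 × 19
Prime factors: 2, 11, 19
φ(1672) = 1672 × (1-1/2) × (1-1/11) × (1-1/19)
= 1672 × 1/2 × 10/11 × 18/19 = 720

φ(1672) = 720


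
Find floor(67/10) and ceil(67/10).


67/10 = 6.7000
floor = 6
ceil = 7

floor = 6, ceil = 7


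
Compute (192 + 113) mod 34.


192 + 113 = 305
305 mod 34 = 33


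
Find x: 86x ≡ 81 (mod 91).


GCD(86, 91) = 1, unique solution
a^(-1) mod 91 = 18
x = 18 * 81 mod 91 = 2

x ≡ 2 (mod 91)


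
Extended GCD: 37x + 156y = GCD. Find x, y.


Tabular extended Euclidean (each row: r = 37*s + 156*t):
r=37, s=1, t=0
r=156, s=0, t=1
q=0: r=37, s=1, t=0   [37*(1) + 156*(0) = 37]
q=4: r=8, s=-4, t=1   [37*(-4) + 156*(1) = 8]
q=4: r=5, s=17, t=-4   [37*(17) + 156*(-4) = 5]
q=1: r=3, s=-21, t=5   [37*(-21) + 156*(5) = 3]
q=1: r=2, s=38, t=-9   [37*(38) + 156*(-9) = 2]
q=1: r=1, s=-59, t=14   [37*(-59) + 156*(14) = 1]
q=2: r=0, s=156, t=-37   [37*(156) + 156*(-37) = 0]
GCD = 1; from the row with r=1: x=-59, y=14
Check: 37*(-59) + 156*(14) = -2183 + 2184 = 1

GCD = 1, x = -59, y = 14


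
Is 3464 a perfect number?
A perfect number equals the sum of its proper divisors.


Proper divisors of 3464: 1, 2, 4, 8, 433, 866, 1732
Sum = 1 + 2 + 4 + 8 + 433 + 866 + 1732 = 3046

No, 3464 is not perfect (3046 ≠ 3464)


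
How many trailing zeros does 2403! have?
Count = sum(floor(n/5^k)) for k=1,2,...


floor(2403/5) = 480
floor(2403/25) = 96
floor(2403/125) = 19
floor(2403/625) = 3
Total = 598

598 trailing zeros


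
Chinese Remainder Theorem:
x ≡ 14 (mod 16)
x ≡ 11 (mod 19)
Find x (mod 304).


M = 16*19 = 304
M1 = M/16 = 19, M2 = M/19 = 16
M1^(-1) mod 16 = 11, M2^(-1) mod 19 = 6
x = 14*19*11 + 11*16*6 = 3982
3982 mod 304 = 30
Check: 30 mod 16 = 14 ✓, 30 mod 19 = 11 ✓

x ≡ 30 (mod 304)


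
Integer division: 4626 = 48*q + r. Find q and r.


4626 = 48 * 96 + 18
Check: 4608 + 18 = 4626

q = 96, r = 18


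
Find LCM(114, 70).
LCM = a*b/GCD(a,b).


GCD(114, 70) = 2
LCM = 114*70/2 = 7980/2 = 3990

LCM = 3990


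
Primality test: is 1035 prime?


1035 / 3 = 345 (exact division)
1035 is NOT prime.

No, 1035 is not prime


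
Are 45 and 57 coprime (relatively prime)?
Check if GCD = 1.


Euclidean algorithm:
57 = 1 * 45 + 12
45 = 3 * 12 + 9
12 = 1 * 9 + 3
9 = 3 * 3 + 0
GCD(45, 57) = 3

No, not coprime (GCD = 3)


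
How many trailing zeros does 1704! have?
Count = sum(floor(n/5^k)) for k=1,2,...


floor(1704/5) = 340
floor(1704/25) = 68
floor(1704/125) = 13
floor(1704/625) = 2
Total = 423

423 trailing zeros


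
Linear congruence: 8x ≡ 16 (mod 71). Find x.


GCD(8, 71) = 1, unique solution
a^(-1) mod 71 = 9
x = 9 * 16 mod 71 = 2

x ≡ 2 (mod 71)


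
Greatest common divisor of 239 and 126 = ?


239 = 1 * 126 + 113
126 = 1 * 113 + 13
113 = 8 * 13 + 9
13 = 1 * 9 + 4
9 = 2 * 4 + 1
4 = 4 * 1 + 0
GCD = 1


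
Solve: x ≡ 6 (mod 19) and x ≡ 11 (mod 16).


M = 19*16 = 304
M1 = M/19 = 16, M2 = M/16 = 19
M1^(-1) mod 19 = 6, M2^(-1) mod 16 = 11
x = 6*16*6 + 11*19*11 = 2875
2875 mod 304 = 139
Check: 139 mod 19 = 6 ✓, 139 mod 16 = 11 ✓

x ≡ 139 (mod 304)


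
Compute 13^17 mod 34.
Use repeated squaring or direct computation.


13^1 mod 34 = 13
13^2 mod 34 = 33
13^3 mod 34 = 21
13^4 mod 34 = 1
13^5 mod 34 = 13
13^6 mod 34 = 33
13^7 mod 34 = 21
13^8 mod 34 = 1
13^9 mod 34 = 13
13^10 mod 34 = 33
13^11 mod 34 = 21
13^12 mod 34 = 1
13^13 mod 34 = 13
13^14 mod 34 = 33
13^15 mod 34 = 21
13^16 mod 34 = 1
13^17 mod 34 = 13


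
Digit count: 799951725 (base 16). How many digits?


799951725 in base 16 = 2FAE4B6D
Number of digits = 8

8 digits (base 16)


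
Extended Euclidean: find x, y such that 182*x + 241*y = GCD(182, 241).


Tabular extended Euclidean (each row: r = 182*s + 241*t):
r=182, s=1, t=0
r=241, s=0, t=1
q=0: r=182, s=1, t=0   [182*(1) + 241*(0) = 182]
q=1: r=59, s=-1, t=1   [182*(-1) + 241*(1) = 59]
q=3: r=5, s=4, t=-3   [182*(4) + 241*(-3) = 5]
q=11: r=4, s=-45, t=34   [182*(-45) + 241*(34) = 4]
q=1: r=1, s=49, t=-37   [182*(49) + 241*(-37) = 1]
q=4: r=0, s=-241, t=182   [182*(-241) + 241*(182) = 0]
GCD = 1; from the row with r=1: x=49, y=-37
Check: 182*(49) + 241*(-37) = 8918 - 8917 = 1

GCD = 1, x = 49, y = -37


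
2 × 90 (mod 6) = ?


2 × 90 = 180
180 mod 6 = 0


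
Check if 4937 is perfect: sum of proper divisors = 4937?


Proper divisors of 4937: 1
Sum = 1 = 1

No, 4937 is not perfect (1 ≠ 4937)


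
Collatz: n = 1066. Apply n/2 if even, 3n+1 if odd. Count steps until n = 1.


1066 → 533 → 1600 → 800 → 400 → 200 → 100 → 50 → 25 → 76 → 38 → 19 → 58 → 29 → 88 → 44 → 22 → 11 → 34 → 17 → 52 → 26 → 13 → 40 → 20 → 10 → 5 → 16 → 8 → 4 → 2 → 1
Total steps = 31

31 steps


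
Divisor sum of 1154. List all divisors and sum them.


Divisors of 1154: 1, 2, 577, 1154
Sum = 1 + 2 + 577 + 1154 = 1734

σ(1154) = 1734


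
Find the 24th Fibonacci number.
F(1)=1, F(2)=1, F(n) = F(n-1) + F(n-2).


Sequence: 1, 1, 2, 3, 5, 8, 13, 21, 34, 55, 89, 144, 233, 377, 610, 987, 1597, 2584, 4181, 6765, 10946, 17711, 28657, 46368
F(24) = 46368


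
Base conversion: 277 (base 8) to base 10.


277 (base 8) = 191 (decimal)
191 (decimal) = 191 (base 10)


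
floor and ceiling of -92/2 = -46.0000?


-92/2 = -46.0000
floor = -46
ceil = -46

floor = -46, ceil = -46


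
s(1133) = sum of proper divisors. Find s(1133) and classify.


Proper divisors: 1, 11, 103
Sum = 1 + 11 + 103 = 115
115 < 1133 → deficient

s(1133) = 115 (deficient)


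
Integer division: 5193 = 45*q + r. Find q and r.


5193 = 45 * 115 + 18
Check: 5175 + 18 = 5193

q = 115, r = 18


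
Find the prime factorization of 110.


110 / 2 = 55
55 / 5 = 11
11 / 11 = 1
110 = 2 × 5 × 11


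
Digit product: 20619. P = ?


2 × 0 × 6 × 1 × 9 = 0


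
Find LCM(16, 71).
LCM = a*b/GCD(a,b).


GCD(16, 71) = 1
LCM = 16*71/1 = 1136/1 = 1136

LCM = 1136


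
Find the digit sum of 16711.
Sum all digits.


1 + 6 + 7 + 1 + 1 = 16


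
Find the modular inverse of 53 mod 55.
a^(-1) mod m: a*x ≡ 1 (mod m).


Use the extended Euclidean algorithm on (55, 53); each row r = 55*s + 53*t:
r=55, s=1, t=0
r=53, s=0, t=1
q=1: r=2, s=1, t=-1   [55*(1) + 53*(-1) = 2]
q=26: r=1, s=-26, t=27   [55*(-26) + 53*(27) = 1]
q=2: r=0, s=53, t=-55   [55*(53) + 53*(-55) = 0]
GCD = 1 with t = 27, so 53*(27) ≡ 1 (mod 55)
Inverse = 27 mod 55 = 27
Check: 53 * 27 = 1431 ≡ 1 (mod 55)

53^(-1) ≡ 27 (mod 55)


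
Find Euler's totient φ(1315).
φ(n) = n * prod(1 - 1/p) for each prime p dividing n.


1315 = 5 × 263
Prime factors: 5, 263
φ(1315) = 1315 × (1-1/5) × (1-1/263)
= 1315 × 4/5 × 262/263 = 1048

φ(1315) = 1048


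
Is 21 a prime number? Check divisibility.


21 / 3 = 7 (exact division)
21 is NOT prime.

No, 21 is not prime


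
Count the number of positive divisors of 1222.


1222 = 2^1 × 13^1 × 47^1
d(1222) = (1+1) × (1+1) × (1+1) = 8

8 divisors


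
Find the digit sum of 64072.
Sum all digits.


6 + 4 + 0 + 7 + 2 = 19


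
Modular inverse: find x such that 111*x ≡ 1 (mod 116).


Use the extended Euclidean algorithm on (116, 111); each row r = 116*s + 111*t:
r=116, s=1, t=0
r=111, s=0, t=1
q=1: r=5, s=1, t=-1   [116*(1) + 111*(-1) = 5]
q=22: r=1, s=-22, t=23   [116*(-22) + 111*(23) = 1]
q=5: r=0, s=111, t=-116   [116*(111) + 111*(-116) = 0]
GCD = 1 with t = 23, so 111*(23) ≡ 1 (mod 116)
Inverse = 23 mod 116 = 23
Check: 111 * 23 = 2553 ≡ 1 (mod 116)

111^(-1) ≡ 23 (mod 116)


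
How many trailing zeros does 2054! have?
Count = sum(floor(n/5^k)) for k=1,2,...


floor(2054/5) = 410
floor(2054/25) = 82
floor(2054/125) = 16
floor(2054/625) = 3
Total = 511

511 trailing zeros


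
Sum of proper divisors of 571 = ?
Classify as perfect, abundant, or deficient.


Proper divisors: 1
Sum = 1 = 1
1 < 571 → deficient

s(571) = 1 (deficient)


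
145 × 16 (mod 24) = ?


145 × 16 = 2320
2320 mod 24 = 16


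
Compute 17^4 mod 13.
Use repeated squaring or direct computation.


17^1 mod 13 = 4
17^2 mod 13 = 3
17^3 mod 13 = 12
17^4 mod 13 = 9


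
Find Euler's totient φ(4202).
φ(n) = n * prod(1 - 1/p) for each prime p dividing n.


4202 = 2 × 11 × 191
Prime factors: 2, 11, 191
φ(4202) = 4202 × (1-1/2) × (1-1/11) × (1-1/191)
= 4202 × 1/2 × 10/11 × 190/191 = 1900

φ(4202) = 1900


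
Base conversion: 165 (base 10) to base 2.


165 (base 10) = 165 (decimal)
165 (decimal) = 10100101 (base 2)


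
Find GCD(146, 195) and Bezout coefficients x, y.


Tabular extended Euclidean (each row: r = 146*s + 195*t):
r=146, s=1, t=0
r=195, s=0, t=1
q=0: r=146, s=1, t=0   [146*(1) + 195*(0) = 146]
q=1: r=49, s=-1, t=1   [146*(-1) + 195*(1) = 49]
q=2: r=48, s=3, t=-2   [146*(3) + 195*(-2) = 48]
q=1: r=1, s=-4, t=3   [146*(-4) + 195*(3) = 1]
q=48: r=0, s=195, t=-146   [146*(195) + 195*(-146) = 0]
GCD = 1; from the row with r=1: x=-4, y=3
Check: 146*(-4) + 195*(3) = -584 + 585 = 1

GCD = 1, x = -4, y = 3


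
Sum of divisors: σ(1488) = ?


Divisors of 1488: 1, 2, 3, 4, 6, 8, 12, 16, 24, 31, 48, 62, 93, 124, 186, 248, 372, 496, 744, 1488
Sum = 1 + 2 + 3 + 4 + 6 + 8 + 12 + 16 + 24 + 31 + 48 + 62 + 93 + 124 + 186 + 248 + 372 + 496 + 744 + 1488 = 3968

σ(1488) = 3968


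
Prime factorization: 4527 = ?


4527 / 3 = 1509
1509 / 3 = 503
503 / 503 = 1
4527 = 3^2 × 503


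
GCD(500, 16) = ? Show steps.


500 = 31 * 16 + 4
16 = 4 * 4 + 0
GCD = 4


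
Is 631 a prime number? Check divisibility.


Check divisors up to sqrt(631) = 25.1197
No divisors found.
631 is prime.

Yes, 631 is prime


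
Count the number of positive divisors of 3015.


3015 = 3^2 × 5^1 × 67^1
d(3015) = (2+1) × (1+1) × (1+1) = 12

12 divisors


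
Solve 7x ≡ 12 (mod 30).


GCD(7, 30) = 1, unique solution
a^(-1) mod 30 = 13
x = 13 * 12 mod 30 = 6

x ≡ 6 (mod 30)


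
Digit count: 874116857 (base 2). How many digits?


874116857 in base 2 = 110100000110011111011011111001
Number of digits = 30

30 digits (base 2)


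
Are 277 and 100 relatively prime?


Euclidean algorithm:
277 = 2 * 100 + 77
100 = 1 * 77 + 23
77 = 3 * 23 + 8
23 = 2 * 8 + 7
8 = 1 * 7 + 1
7 = 7 * 1 + 0
GCD(277, 100) = 1

Yes, coprime (GCD = 1)


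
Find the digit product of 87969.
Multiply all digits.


8 × 7 × 9 × 6 × 9 = 27216


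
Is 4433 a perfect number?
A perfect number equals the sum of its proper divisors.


Proper divisors of 4433: 1, 11, 13, 31, 143, 341, 403
Sum = 1 + 11 + 13 + 31 + 143 + 341 + 403 = 943

No, 4433 is not perfect (943 ≠ 4433)


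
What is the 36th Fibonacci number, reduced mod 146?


F(k) mod 146 for k=1..36:
1, 1, 2, 3, 5, 8, 13, 21, 34, 55, 89, 144, 87, 85, 26, 111, 137, 102, 93, 49, 142, 45, 41, 86, 127, 67, 48, 115, 17, 132, 3, 135, 138, 127, 119, 100
F(36) mod 146 = 100


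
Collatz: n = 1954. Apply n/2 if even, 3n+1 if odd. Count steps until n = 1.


1954 → 977 → 2932 → 1466 → 733 → 2200 → 1100 → 550 → 275 → 826 → 413 → 1240 → 620 → 310 → 155 → 466 → 233 → 700 → 350 → 175 → 526 → 263 → 790 → 395 → 1186 → 593 → 1780 → 890 → 445 → 1336 → 668 → 334 → 167 → 502 → 251 → 754 → 377 → 1132 → 566 → 283 → 850 → 425 → 1276 → 638 → 319 → 958 → 479 → 1438 → 719 → 2158 → 1079 → 3238 → 1619 → 4858 → 2429 → 7288 → 3644 → 1822 → 911 → 2734 → 1367 → 4102 → 2051 → 6154 → 3077 → 9232 → 4616 → 2308 → 1154 → 577 → 1732 → 866 → 433 → 1300 → 650 → 325 → 976 → 488 → 244 → 122 → 61 → 184 → 92 → 46 → 23 → 70 → 35 → 106 → 53 → 160 → 80 → 40 → 20 → 10 → 5 → 16 → 8 → 4 → 2 → 1
Total steps = 99

99 steps


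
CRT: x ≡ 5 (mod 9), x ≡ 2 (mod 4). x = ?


M = 9*4 = 36
M1 = M/9 = 4, M2 = M/4 = 9
M1^(-1) mod 9 = 7, M2^(-1) mod 4 = 1
x = 5*4*7 + 2*9*1 = 158
158 mod 36 = 14
Check: 14 mod 9 = 5 ✓, 14 mod 4 = 2 ✓

x ≡ 14 (mod 36)


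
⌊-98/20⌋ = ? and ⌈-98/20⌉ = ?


-98/20 = -4.9000
floor = -5
ceil = -4

floor = -5, ceil = -4


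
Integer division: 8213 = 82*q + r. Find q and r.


8213 = 82 * 100 + 13
Check: 8200 + 13 = 8213

q = 100, r = 13


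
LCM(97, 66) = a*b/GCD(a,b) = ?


GCD(97, 66) = 1
LCM = 97*66/1 = 6402/1 = 6402

LCM = 6402


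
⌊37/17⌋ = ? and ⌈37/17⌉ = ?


37/17 = 2.1765
floor = 2
ceil = 3

floor = 2, ceil = 3


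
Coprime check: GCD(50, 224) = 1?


Euclidean algorithm:
224 = 4 * 50 + 24
50 = 2 * 24 + 2
24 = 12 * 2 + 0
GCD(50, 224) = 2

No, not coprime (GCD = 2)


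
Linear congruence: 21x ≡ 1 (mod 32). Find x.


GCD(21, 32) = 1, unique solution
a^(-1) mod 32 = 29
x = 29 * 1 mod 32 = 29

x ≡ 29 (mod 32)


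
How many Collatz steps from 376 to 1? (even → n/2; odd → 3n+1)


376 → 188 → 94 → 47 → 142 → 71 → 214 → 107 → 322 → 161 → 484 → 242 → 121 → 364 → 182 → 91 → 274 → 137 → 412 → 206 → 103 → 310 → 155 → 466 → 233 → 700 → 350 → 175 → 526 → 263 → 790 → 395 → 1186 → 593 → 1780 → 890 → 445 → 1336 → 668 → 334 → 167 → 502 → 251 → 754 → 377 → 1132 → 566 → 283 → 850 → 425 → 1276 → 638 → 319 → 958 → 479 → 1438 → 719 → 2158 → 1079 → 3238 → 1619 → 4858 → 2429 → 7288 → 3644 → 1822 → 911 → 2734 → 1367 → 4102 → 2051 → 6154 → 3077 → 9232 → 4616 → 2308 → 1154 → 577 → 1732 → 866 → 433 → 1300 → 650 → 325 → 976 → 488 → 244 → 122 → 61 → 184 → 92 → 46 → 23 → 70 → 35 → 106 → 53 → 160 → 80 → 40 → 20 → 10 → 5 → 16 → 8 → 4 → 2 → 1
Total steps = 107

107 steps


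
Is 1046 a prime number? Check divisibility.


1046 / 2 = 523 (exact division)
1046 is NOT prime.

No, 1046 is not prime


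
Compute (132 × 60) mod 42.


132 × 60 = 7920
7920 mod 42 = 24


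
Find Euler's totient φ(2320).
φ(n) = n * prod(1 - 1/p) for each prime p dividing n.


2320 = 2^4 × 5 × 29
Prime factors: 2, 5, 29
φ(2320) = 2320 × (1-1/2) × (1-1/5) × (1-1/29)
= 2320 × 1/2 × 4/5 × 28/29 = 896

φ(2320) = 896


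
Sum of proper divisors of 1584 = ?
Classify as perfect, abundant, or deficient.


Proper divisors: 1, 2, 3, 4, 6, 8, 9, 11, 12, 16, 18, 22, 24, 33, 36, 44, 48, 66, 72, 88, 99, 132, 144, 176, 198, 264, 396, 528, 792
Sum = 1 + 2 + 3 + 4 + 6 + 8 + 9 + 11 + 12 + 16 + 18 + 22 + 24 + 33 + 36 + 44 + 48 + 66 + 72 + 88 + 99 + 132 + 144 + 176 + 198 + 264 + 396 + 528 + 792 = 3252
3252 > 1584 → abundant

s(1584) = 3252 (abundant)


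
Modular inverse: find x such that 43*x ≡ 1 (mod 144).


Use the extended Euclidean algorithm on (144, 43); each row r = 144*s + 43*t:
r=144, s=1, t=0
r=43, s=0, t=1
q=3: r=15, s=1, t=-3   [144*(1) + 43*(-3) = 15]
q=2: r=13, s=-2, t=7   [144*(-2) + 43*(7) = 13]
q=1: r=2, s=3, t=-10   [144*(3) + 43*(-10) = 2]
q=6: r=1, s=-20, t=67   [144*(-20) + 43*(67) = 1]
q=2: r=0, s=43, t=-144   [144*(43) + 43*(-144) = 0]
GCD = 1 with t = 67, so 43*(67) ≡ 1 (mod 144)
Inverse = 67 mod 144 = 67
Check: 43 * 67 = 2881 ≡ 1 (mod 144)

43^(-1) ≡ 67 (mod 144)


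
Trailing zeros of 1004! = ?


floor(1004/5) = 200
floor(1004/25) = 40
floor(1004/125) = 8
floor(1004/625) = 1
Total = 249

249 trailing zeros


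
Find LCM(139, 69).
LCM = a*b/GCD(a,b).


GCD(139, 69) = 1
LCM = 139*69/1 = 9591/1 = 9591

LCM = 9591


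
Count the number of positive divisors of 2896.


2896 = 2^4 × 181^1
d(2896) = (4+1) × (1+1) = 10

10 divisors


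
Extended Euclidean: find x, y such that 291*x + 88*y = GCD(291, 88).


Tabular extended Euclidean (each row: r = 291*s + 88*t):
r=291, s=1, t=0
r=88, s=0, t=1
q=3: r=27, s=1, t=-3   [291*(1) + 88*(-3) = 27]
q=3: r=7, s=-3, t=10   [291*(-3) + 88*(10) = 7]
q=3: r=6, s=10, t=-33   [291*(10) + 88*(-33) = 6]
q=1: r=1, s=-13, t=43   [291*(-13) + 88*(43) = 1]
q=6: r=0, s=88, t=-291   [291*(88) + 88*(-291) = 0]
GCD = 1; from the row with r=1: x=-13, y=43
Check: 291*(-13) + 88*(43) = -3783 + 3784 = 1

GCD = 1, x = -13, y = 43


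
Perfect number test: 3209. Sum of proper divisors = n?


Proper divisors of 3209: 1
Sum = 1 = 1

No, 3209 is not perfect (1 ≠ 3209)


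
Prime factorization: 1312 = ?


1312 / 2 = 656
656 / 2 = 328
328 / 2 = 164
164 / 2 = 82
82 / 2 = 41
41 / 41 = 1
1312 = 2^5 × 41


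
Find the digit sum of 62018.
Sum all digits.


6 + 2 + 0 + 1 + 8 = 17


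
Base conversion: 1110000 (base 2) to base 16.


1110000 (base 2) = 112 (decimal)
112 (decimal) = 70 (base 16)


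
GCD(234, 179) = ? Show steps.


234 = 1 * 179 + 55
179 = 3 * 55 + 14
55 = 3 * 14 + 13
14 = 1 * 13 + 1
13 = 13 * 1 + 0
GCD = 1


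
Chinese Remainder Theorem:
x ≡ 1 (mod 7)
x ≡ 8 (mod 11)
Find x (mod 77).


M = 7*11 = 77
M1 = M/7 = 11, M2 = M/11 = 7
M1^(-1) mod 7 = 2, M2^(-1) mod 11 = 8
x = 1*11*2 + 8*7*8 = 470
470 mod 77 = 8
Check: 8 mod 7 = 1 ✓, 8 mod 11 = 8 ✓

x ≡ 8 (mod 77)


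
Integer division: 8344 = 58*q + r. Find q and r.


8344 = 58 * 143 + 50
Check: 8294 + 50 = 8344

q = 143, r = 50


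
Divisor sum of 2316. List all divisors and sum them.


Divisors of 2316: 1, 2, 3, 4, 6, 12, 193, 386, 579, 772, 1158, 2316
Sum = 1 + 2 + 3 + 4 + 6 + 12 + 193 + 386 + 579 + 772 + 1158 + 2316 = 5432

σ(2316) = 5432


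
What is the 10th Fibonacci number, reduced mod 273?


F(k) mod 273 for k=1..10:
1, 1, 2, 3, 5, 8, 13, 21, 34, 55
F(10) mod 273 = 55


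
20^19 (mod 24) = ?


20^1 mod 24 = 20
20^2 mod 24 = 16
20^3 mod 24 = 8
20^4 mod 24 = 16
20^5 mod 24 = 8
20^6 mod 24 = 16
20^7 mod 24 = 8
20^8 mod 24 = 16
20^9 mod 24 = 8
20^10 mod 24 = 16
20^11 mod 24 = 8
20^12 mod 24 = 16
20^13 mod 24 = 8
20^14 mod 24 = 16
20^15 mod 24 = 8
20^16 mod 24 = 16
20^17 mod 24 = 8
20^18 mod 24 = 16
20^19 mod 24 = 8


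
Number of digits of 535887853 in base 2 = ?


535887853 in base 2 = 11111111100001111111111101101
Number of digits = 29

29 digits (base 2)


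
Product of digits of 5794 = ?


5 × 7 × 9 × 4 = 1260


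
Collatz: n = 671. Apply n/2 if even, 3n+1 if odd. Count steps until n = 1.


671 → 2014 → 1007 → 3022 → 1511 → 4534 → 2267 → 6802 → 3401 → 10204 → 5102 → 2551 → 7654 → 3827 → 11482 → 5741 → 17224 → 8612 → 4306 → 2153 → 6460 → 3230 → 1615 → 4846 → 2423 → 7270 → 3635 → 10906 → 5453 → 16360 → 8180 → 4090 → 2045 → 6136 → 3068 → 1534 → 767 → 2302 → 1151 → 3454 → 1727 → 5182 → 2591 → 7774 → 3887 → 11662 → 5831 → 17494 → 8747 → 26242 → 13121 → 39364 → 19682 → 9841 → 29524 → 14762 → 7381 → 22144 → 11072 → 5536 → 2768 → 1384 → 692 → 346 → 173 → 520 → 260 → 130 → 65 → 196 → 98 → 49 → 148 → 74 → 37 → 112 → 56 → 28 → 14 → 7 → 22 → 11 → 34 → 17 → 52 → 26 → 13 → 40 → 20 → 10 → 5 → 16 → 8 → 4 → 2 → 1
Total steps = 95

95 steps


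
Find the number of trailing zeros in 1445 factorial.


floor(1445/5) = 289
floor(1445/25) = 57
floor(1445/125) = 11
floor(1445/625) = 2
Total = 359

359 trailing zeros


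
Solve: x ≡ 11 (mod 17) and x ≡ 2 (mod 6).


M = 17*6 = 102
M1 = M/17 = 6, M2 = M/6 = 17
M1^(-1) mod 17 = 3, M2^(-1) mod 6 = 5
x = 11*6*3 + 2*17*5 = 368
368 mod 102 = 62
Check: 62 mod 17 = 11 ✓, 62 mod 6 = 2 ✓

x ≡ 62 (mod 102)


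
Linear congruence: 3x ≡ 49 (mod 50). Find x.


GCD(3, 50) = 1, unique solution
a^(-1) mod 50 = 17
x = 17 * 49 mod 50 = 33

x ≡ 33 (mod 50)


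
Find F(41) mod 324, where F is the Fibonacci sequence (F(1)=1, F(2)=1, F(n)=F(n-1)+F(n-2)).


F(k) mod 324 for k=1..41:
1, 1, 2, 3, 5, 8, 13, 21, 34, 55, 89, 144, 233, 53, 286, 15, 301, 316, 293, 285, 254, 215, 145, 36, 181, 217, 74, 291, 41, 8, 49, 57, 106, 163, 269, 108, 53, 161, 214, 51, 265
F(41) mod 324 = 265


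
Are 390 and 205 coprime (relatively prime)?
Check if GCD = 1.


Euclidean algorithm:
390 = 1 * 205 + 185
205 = 1 * 185 + 20
185 = 9 * 20 + 5
20 = 4 * 5 + 0
GCD(390, 205) = 5

No, not coprime (GCD = 5)


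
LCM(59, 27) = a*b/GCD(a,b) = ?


GCD(59, 27) = 1
LCM = 59*27/1 = 1593/1 = 1593

LCM = 1593


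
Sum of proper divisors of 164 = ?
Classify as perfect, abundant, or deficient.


Proper divisors: 1, 2, 4, 41, 82
Sum = 1 + 2 + 4 + 41 + 82 = 130
130 < 164 → deficient

s(164) = 130 (deficient)


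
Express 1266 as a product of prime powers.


1266 / 2 = 633
633 / 3 = 211
211 / 211 = 1
1266 = 2 × 3 × 211


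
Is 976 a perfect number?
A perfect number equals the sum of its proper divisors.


Proper divisors of 976: 1, 2, 4, 8, 16, 61, 122, 244, 488
Sum = 1 + 2 + 4 + 8 + 16 + 61 + 122 + 244 + 488 = 946

No, 976 is not perfect (946 ≠ 976)


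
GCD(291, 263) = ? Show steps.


291 = 1 * 263 + 28
263 = 9 * 28 + 11
28 = 2 * 11 + 6
11 = 1 * 6 + 5
6 = 1 * 5 + 1
5 = 5 * 1 + 0
GCD = 1


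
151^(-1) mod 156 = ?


Use the extended Euclidean algorithm on (156, 151); each row r = 156*s + 151*t:
r=156, s=1, t=0
r=151, s=0, t=1
q=1: r=5, s=1, t=-1   [156*(1) + 151*(-1) = 5]
q=30: r=1, s=-30, t=31   [156*(-30) + 151*(31) = 1]
q=5: r=0, s=151, t=-156   [156*(151) + 151*(-156) = 0]
GCD = 1 with t = 31, so 151*(31) ≡ 1 (mod 156)
Inverse = 31 mod 156 = 31
Check: 151 * 31 = 4681 ≡ 1 (mod 156)

151^(-1) ≡ 31 (mod 156)


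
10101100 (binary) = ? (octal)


10101100 (base 2) = 172 (decimal)
172 (decimal) = 254 (base 8)


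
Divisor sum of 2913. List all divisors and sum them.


Divisors of 2913: 1, 3, 971, 2913
Sum = 1 + 3 + 971 + 2913 = 3888

σ(2913) = 3888


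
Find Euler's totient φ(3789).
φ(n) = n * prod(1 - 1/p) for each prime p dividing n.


3789 = 3^2 × 421
Prime factors: 3, 421
φ(3789) = 3789 × (1-1/3) × (1-1/421)
= 3789 × 2/3 × 420/421 = 2520

φ(3789) = 2520


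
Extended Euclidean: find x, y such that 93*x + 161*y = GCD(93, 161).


Tabular extended Euclidean (each row: r = 93*s + 161*t):
r=93, s=1, t=0
r=161, s=0, t=1
q=0: r=93, s=1, t=0   [93*(1) + 161*(0) = 93]
q=1: r=68, s=-1, t=1   [93*(-1) + 161*(1) = 68]
q=1: r=25, s=2, t=-1   [93*(2) + 161*(-1) = 25]
q=2: r=18, s=-5, t=3   [93*(-5) + 161*(3) = 18]
q=1: r=7, s=7, t=-4   [93*(7) + 161*(-4) = 7]
q=2: r=4, s=-19, t=11   [93*(-19) + 161*(11) = 4]
q=1: r=3, s=26, t=-15   [93*(26) + 161*(-15) = 3]
q=1: r=1, s=-45, t=26   [93*(-45) + 161*(26) = 1]
q=3: r=0, s=161, t=-93   [93*(161) + 161*(-93) = 0]
GCD = 1; from the row with r=1: x=-45, y=26
Check: 93*(-45) + 161*(26) = -4185 + 4186 = 1

GCD = 1, x = -45, y = 26


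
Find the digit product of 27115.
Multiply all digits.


2 × 7 × 1 × 1 × 5 = 70


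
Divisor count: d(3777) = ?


3777 = 3^1 × 1259^1
d(3777) = (1+1) × (1+1) = 4

4 divisors


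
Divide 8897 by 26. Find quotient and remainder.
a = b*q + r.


8897 = 26 * 342 + 5
Check: 8892 + 5 = 8897

q = 342, r = 5


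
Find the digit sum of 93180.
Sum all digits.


9 + 3 + 1 + 8 + 0 = 21


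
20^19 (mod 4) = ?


20^1 mod 4 = 0
20^2 mod 4 = 0
20^3 mod 4 = 0
20^4 mod 4 = 0
20^5 mod 4 = 0
20^6 mod 4 = 0
20^7 mod 4 = 0
20^8 mod 4 = 0
20^9 mod 4 = 0
20^10 mod 4 = 0
20^11 mod 4 = 0
20^12 mod 4 = 0
20^13 mod 4 = 0
20^14 mod 4 = 0
20^15 mod 4 = 0
20^16 mod 4 = 0
20^17 mod 4 = 0
20^18 mod 4 = 0
20^19 mod 4 = 0


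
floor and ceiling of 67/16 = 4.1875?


67/16 = 4.1875
floor = 4
ceil = 5

floor = 4, ceil = 5


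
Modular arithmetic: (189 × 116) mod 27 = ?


189 × 116 = 21924
21924 mod 27 = 0


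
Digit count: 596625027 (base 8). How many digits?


596625027 in base 8 = 4343743203
Number of digits = 10

10 digits (base 8)


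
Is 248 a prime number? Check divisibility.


248 / 2 = 124 (exact division)
248 is NOT prime.

No, 248 is not prime


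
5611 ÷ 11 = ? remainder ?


5611 = 11 * 510 + 1
Check: 5610 + 1 = 5611

q = 510, r = 1


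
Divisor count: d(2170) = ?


2170 = 2^1 × 5^1 × 7^1 × 31^1
d(2170) = (1+1) × (1+1) × (1+1) × (1+1) = 16

16 divisors


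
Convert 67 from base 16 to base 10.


67 (base 16) = 103 (decimal)
103 (decimal) = 103 (base 10)


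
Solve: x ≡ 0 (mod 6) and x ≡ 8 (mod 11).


M = 6*11 = 66
M1 = M/6 = 11, M2 = M/11 = 6
M1^(-1) mod 6 = 5, M2^(-1) mod 11 = 2
x = 0*11*5 + 8*6*2 = 96
96 mod 66 = 30
Check: 30 mod 6 = 0 ✓, 30 mod 11 = 8 ✓

x ≡ 30 (mod 66)


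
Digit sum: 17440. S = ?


1 + 7 + 4 + 4 + 0 = 16


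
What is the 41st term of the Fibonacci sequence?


Sequence: 1, 1, 2, 3, 5, 8, 13, 21, 34, 55, 89, 144, 233, 377, 610, 987, 1597, 2584, 4181, 6765, 10946, 17711, 28657, 46368, 75025, 121393, 196418, 317811, 514229, 832040, 1346269, 2178309, 3524578, 5702887, 9227465, 14930352, 24157817, 39088169, 63245986, 102334155, 165580141
F(41) = 165580141


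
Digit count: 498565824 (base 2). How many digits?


498565824 in base 2 = 11101101101111000001011000000
Number of digits = 29

29 digits (base 2)


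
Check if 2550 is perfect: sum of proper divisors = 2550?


Proper divisors of 2550: 1, 2, 3, 5, 6, 10, 15, 17, 25, 30, 34, 50, 51, 75, 85, 102, 150, 170, 255, 425, 510, 850, 1275
Sum = 1 + 2 + 3 + 5 + 6 + 10 + 15 + 17 + 25 + 30 + 34 + 50 + 51 + 75 + 85 + 102 + 150 + 170 + 255 + 425 + 510 + 850 + 1275 = 4146

No, 2550 is not perfect (4146 ≠ 2550)


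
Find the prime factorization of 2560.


2560 / 2 = 1280
1280 / 2 = 640
640 / 2 = 320
320 / 2 = 160
160 / 2 = 80
80 / 2 = 40
40 / 2 = 20
20 / 2 = 10
10 / 2 = 5
5 / 5 = 1
2560 = 2^9 × 5


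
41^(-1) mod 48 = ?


Use the extended Euclidean algorithm on (48, 41); each row r = 48*s + 41*t:
r=48, s=1, t=0
r=41, s=0, t=1
q=1: r=7, s=1, t=-1   [48*(1) + 41*(-1) = 7]
q=5: r=6, s=-5, t=6   [48*(-5) + 41*(6) = 6]
q=1: r=1, s=6, t=-7   [48*(6) + 41*(-7) = 1]
q=6: r=0, s=-41, t=48   [48*(-41) + 41*(48) = 0]
GCD = 1 with t = -7, so 41*(-7) ≡ 1 (mod 48)
Inverse = -7 mod 48 = 41
Check: 41 * 41 = 1681 ≡ 1 (mod 48)

41^(-1) ≡ 41 (mod 48)


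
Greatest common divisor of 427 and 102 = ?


427 = 4 * 102 + 19
102 = 5 * 19 + 7
19 = 2 * 7 + 5
7 = 1 * 5 + 2
5 = 2 * 2 + 1
2 = 2 * 1 + 0
GCD = 1


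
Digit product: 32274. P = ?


3 × 2 × 2 × 7 × 4 = 336


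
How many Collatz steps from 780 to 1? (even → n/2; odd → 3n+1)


780 → 390 → 195 → 586 → 293 → 880 → 440 → 220 → 110 → 55 → 166 → 83 → 250 → 125 → 376 → 188 → 94 → 47 → 142 → 71 → 214 → 107 → 322 → 161 → 484 → 242 → 121 → 364 → 182 → 91 → 274 → 137 → 412 → 206 → 103 → 310 → 155 → 466 → 233 → 700 → 350 → 175 → 526 → 263 → 790 → 395 → 1186 → 593 → 1780 → 890 → 445 → 1336 → 668 → 334 → 167 → 502 → 251 → 754 → 377 → 1132 → 566 → 283 → 850 → 425 → 1276 → 638 → 319 → 958 → 479 → 1438 → 719 → 2158 → 1079 → 3238 → 1619 → 4858 → 2429 → 7288 → 3644 → 1822 → 911 → 2734 → 1367 → 4102 → 2051 → 6154 → 3077 → 9232 → 4616 → 2308 → 1154 → 577 → 1732 → 866 → 433 → 1300 → 650 → 325 → 976 → 488 → 244 → 122 → 61 → 184 → 92 → 46 → 23 → 70 → 35 → 106 → 53 → 160 → 80 → 40 → 20 → 10 → 5 → 16 → 8 → 4 → 2 → 1
Total steps = 121

121 steps


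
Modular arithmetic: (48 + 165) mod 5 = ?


48 + 165 = 213
213 mod 5 = 3


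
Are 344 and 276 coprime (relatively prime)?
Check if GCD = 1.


Euclidean algorithm:
344 = 1 * 276 + 68
276 = 4 * 68 + 4
68 = 17 * 4 + 0
GCD(344, 276) = 4

No, not coprime (GCD = 4)


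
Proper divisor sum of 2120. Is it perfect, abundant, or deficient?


Proper divisors: 1, 2, 4, 5, 8, 10, 20, 40, 53, 106, 212, 265, 424, 530, 1060
Sum = 1 + 2 + 4 + 5 + 8 + 10 + 20 + 40 + 53 + 106 + 212 + 265 + 424 + 530 + 1060 = 2740
2740 > 2120 → abundant

s(2120) = 2740 (abundant)


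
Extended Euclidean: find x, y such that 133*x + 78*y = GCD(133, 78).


Tabular extended Euclidean (each row: r = 133*s + 78*t):
r=133, s=1, t=0
r=78, s=0, t=1
q=1: r=55, s=1, t=-1   [133*(1) + 78*(-1) = 55]
q=1: r=23, s=-1, t=2   [133*(-1) + 78*(2) = 23]
q=2: r=9, s=3, t=-5   [133*(3) + 78*(-5) = 9]
q=2: r=5, s=-7, t=12   [133*(-7) + 78*(12) = 5]
q=1: r=4, s=10, t=-17   [133*(10) + 78*(-17) = 4]
q=1: r=1, s=-17, t=29   [133*(-17) + 78*(29) = 1]
q=4: r=0, s=78, t=-133   [133*(78) + 78*(-133) = 0]
GCD = 1; from the row with r=1: x=-17, y=29
Check: 133*(-17) + 78*(29) = -2261 + 2262 = 1

GCD = 1, x = -17, y = 29


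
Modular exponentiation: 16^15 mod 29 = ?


16^1 mod 29 = 16
16^2 mod 29 = 24
16^3 mod 29 = 7
16^4 mod 29 = 25
16^5 mod 29 = 23
16^6 mod 29 = 20
16^7 mod 29 = 1
16^8 mod 29 = 16
16^9 mod 29 = 24
16^10 mod 29 = 7
16^11 mod 29 = 25
16^12 mod 29 = 23
16^13 mod 29 = 20
16^14 mod 29 = 1
16^15 mod 29 = 16


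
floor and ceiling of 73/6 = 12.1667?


73/6 = 12.1667
floor = 12
ceil = 13

floor = 12, ceil = 13


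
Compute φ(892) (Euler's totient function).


892 = 2^2 × 223
Prime factors: 2, 223
φ(892) = 892 × (1-1/2) × (1-1/223)
= 892 × 1/2 × 222/223 = 444

φ(892) = 444


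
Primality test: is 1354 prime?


1354 / 2 = 677 (exact division)
1354 is NOT prime.

No, 1354 is not prime


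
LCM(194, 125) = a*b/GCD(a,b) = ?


GCD(194, 125) = 1
LCM = 194*125/1 = 24250/1 = 24250

LCM = 24250


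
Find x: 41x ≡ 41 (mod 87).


GCD(41, 87) = 1, unique solution
a^(-1) mod 87 = 17
x = 17 * 41 mod 87 = 1

x ≡ 1 (mod 87)


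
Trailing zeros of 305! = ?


floor(305/5) = 61
floor(305/25) = 12
floor(305/125) = 2
Total = 75

75 trailing zeros


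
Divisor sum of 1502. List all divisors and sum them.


Divisors of 1502: 1, 2, 751, 1502
Sum = 1 + 2 + 751 + 1502 = 2256

σ(1502) = 2256


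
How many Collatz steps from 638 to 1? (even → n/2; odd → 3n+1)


638 → 319 → 958 → 479 → 1438 → 719 → 2158 → 1079 → 3238 → 1619 → 4858 → 2429 → 7288 → 3644 → 1822 → 911 → 2734 → 1367 → 4102 → 2051 → 6154 → 3077 → 9232 → 4616 → 2308 → 1154 → 577 → 1732 → 866 → 433 → 1300 → 650 → 325 → 976 → 488 → 244 → 122 → 61 → 184 → 92 → 46 → 23 → 70 → 35 → 106 → 53 → 160 → 80 → 40 → 20 → 10 → 5 → 16 → 8 → 4 → 2 → 1
Total steps = 56

56 steps


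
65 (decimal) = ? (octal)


65 (base 10) = 65 (decimal)
65 (decimal) = 101 (base 8)


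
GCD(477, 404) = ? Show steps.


477 = 1 * 404 + 73
404 = 5 * 73 + 39
73 = 1 * 39 + 34
39 = 1 * 34 + 5
34 = 6 * 5 + 4
5 = 1 * 4 + 1
4 = 4 * 1 + 0
GCD = 1


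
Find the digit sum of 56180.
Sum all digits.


5 + 6 + 1 + 8 + 0 = 20


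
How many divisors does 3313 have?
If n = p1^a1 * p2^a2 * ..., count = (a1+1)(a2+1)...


3313 = 3313^1
d(3313) = (1+1) = 2

2 divisors


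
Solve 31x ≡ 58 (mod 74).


GCD(31, 74) = 1, unique solution
a^(-1) mod 74 = 43
x = 43 * 58 mod 74 = 52

x ≡ 52 (mod 74)


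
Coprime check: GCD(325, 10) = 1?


Euclidean algorithm:
325 = 32 * 10 + 5
10 = 2 * 5 + 0
GCD(325, 10) = 5

No, not coprime (GCD = 5)
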